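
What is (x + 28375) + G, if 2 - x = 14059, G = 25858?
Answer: 40176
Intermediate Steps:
x = -14057 (x = 2 - 1*14059 = 2 - 14059 = -14057)
(x + 28375) + G = (-14057 + 28375) + 25858 = 14318 + 25858 = 40176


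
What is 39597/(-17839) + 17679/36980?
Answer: -1148921379/659686220 ≈ -1.7416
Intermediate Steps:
39597/(-17839) + 17679/36980 = 39597*(-1/17839) + 17679*(1/36980) = -39597/17839 + 17679/36980 = -1148921379/659686220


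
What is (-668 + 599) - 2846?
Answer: -2915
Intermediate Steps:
(-668 + 599) - 2846 = -69 - 2846 = -2915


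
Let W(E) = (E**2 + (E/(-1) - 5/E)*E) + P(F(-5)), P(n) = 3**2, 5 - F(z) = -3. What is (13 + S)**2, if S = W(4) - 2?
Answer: 225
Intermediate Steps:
F(z) = 8 (F(z) = 5 - 1*(-3) = 5 + 3 = 8)
P(n) = 9
W(E) = 9 + E**2 + E*(-E - 5/E) (W(E) = (E**2 + (E/(-1) - 5/E)*E) + 9 = (E**2 + (E*(-1) - 5/E)*E) + 9 = (E**2 + (-E - 5/E)*E) + 9 = (E**2 + E*(-E - 5/E)) + 9 = 9 + E**2 + E*(-E - 5/E))
S = 2 (S = 4 - 2 = 2)
(13 + S)**2 = (13 + 2)**2 = 15**2 = 225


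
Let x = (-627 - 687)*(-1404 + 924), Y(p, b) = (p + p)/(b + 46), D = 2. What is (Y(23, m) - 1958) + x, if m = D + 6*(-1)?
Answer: 13204025/21 ≈ 6.2876e+5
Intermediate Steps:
m = -4 (m = 2 + 6*(-1) = 2 - 6 = -4)
Y(p, b) = 2*p/(46 + b) (Y(p, b) = (2*p)/(46 + b) = 2*p/(46 + b))
x = 630720 (x = -1314*(-480) = 630720)
(Y(23, m) - 1958) + x = (2*23/(46 - 4) - 1958) + 630720 = (2*23/42 - 1958) + 630720 = (2*23*(1/42) - 1958) + 630720 = (23/21 - 1958) + 630720 = -41095/21 + 630720 = 13204025/21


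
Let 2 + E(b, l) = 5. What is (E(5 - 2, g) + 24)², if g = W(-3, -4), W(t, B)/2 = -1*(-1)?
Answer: 729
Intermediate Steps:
W(t, B) = 2 (W(t, B) = 2*(-1*(-1)) = 2*1 = 2)
g = 2
E(b, l) = 3 (E(b, l) = -2 + 5 = 3)
(E(5 - 2, g) + 24)² = (3 + 24)² = 27² = 729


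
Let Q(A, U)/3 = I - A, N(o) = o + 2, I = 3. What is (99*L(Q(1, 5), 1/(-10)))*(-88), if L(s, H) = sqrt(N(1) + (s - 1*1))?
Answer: -17424*sqrt(2) ≈ -24641.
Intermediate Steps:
N(o) = 2 + o
Q(A, U) = 9 - 3*A (Q(A, U) = 3*(3 - A) = 9 - 3*A)
L(s, H) = sqrt(2 + s) (L(s, H) = sqrt((2 + 1) + (s - 1*1)) = sqrt(3 + (s - 1)) = sqrt(3 + (-1 + s)) = sqrt(2 + s))
(99*L(Q(1, 5), 1/(-10)))*(-88) = (99*sqrt(2 + (9 - 3*1)))*(-88) = (99*sqrt(2 + (9 - 3)))*(-88) = (99*sqrt(2 + 6))*(-88) = (99*sqrt(8))*(-88) = (99*(2*sqrt(2)))*(-88) = (198*sqrt(2))*(-88) = -17424*sqrt(2)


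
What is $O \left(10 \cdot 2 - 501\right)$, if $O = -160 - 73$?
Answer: $112073$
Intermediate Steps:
$O = -233$
$O \left(10 \cdot 2 - 501\right) = - 233 \left(10 \cdot 2 - 501\right) = - 233 \left(20 - 501\right) = \left(-233\right) \left(-481\right) = 112073$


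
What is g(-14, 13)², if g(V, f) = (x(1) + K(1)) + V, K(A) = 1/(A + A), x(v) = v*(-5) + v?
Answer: 1225/4 ≈ 306.25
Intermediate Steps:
x(v) = -4*v (x(v) = -5*v + v = -4*v)
K(A) = 1/(2*A)
g(V, f) = -7/2 + V (g(V, f) = (-4*1 + (½)/1) + V = (-4 + (½)*1) + V = (-4 + ½) + V = -7/2 + V)
g(-14, 13)² = (-7/2 - 14)² = (-35/2)² = 1225/4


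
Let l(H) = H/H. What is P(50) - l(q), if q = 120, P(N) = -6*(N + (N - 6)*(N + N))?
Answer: -26701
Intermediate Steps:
P(N) = -6*N - 12*N*(-6 + N) (P(N) = -6*(N + (-6 + N)*(2*N)) = -6*(N + 2*N*(-6 + N)) = -6*N - 12*N*(-6 + N))
l(H) = 1
P(50) - l(q) = 6*50*(11 - 2*50) - 1*1 = 6*50*(11 - 100) - 1 = 6*50*(-89) - 1 = -26700 - 1 = -26701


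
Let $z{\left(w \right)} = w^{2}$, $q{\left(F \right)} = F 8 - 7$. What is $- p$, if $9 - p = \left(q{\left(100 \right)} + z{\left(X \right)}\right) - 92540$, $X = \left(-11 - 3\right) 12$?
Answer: $-63532$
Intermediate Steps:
$q{\left(F \right)} = -7 + 8 F$ ($q{\left(F \right)} = 8 F - 7 = -7 + 8 F$)
$X = -168$ ($X = \left(-14\right) 12 = -168$)
$p = 63532$ ($p = 9 - \left(\left(\left(-7 + 8 \cdot 100\right) + \left(-168\right)^{2}\right) - 92540\right) = 9 - \left(\left(\left(-7 + 800\right) + 28224\right) - 92540\right) = 9 - \left(\left(793 + 28224\right) - 92540\right) = 9 - \left(29017 - 92540\right) = 9 - -63523 = 9 + 63523 = 63532$)
$- p = \left(-1\right) 63532 = -63532$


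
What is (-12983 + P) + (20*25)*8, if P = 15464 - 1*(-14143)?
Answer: 20624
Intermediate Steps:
P = 29607 (P = 15464 + 14143 = 29607)
(-12983 + P) + (20*25)*8 = (-12983 + 29607) + (20*25)*8 = 16624 + 500*8 = 16624 + 4000 = 20624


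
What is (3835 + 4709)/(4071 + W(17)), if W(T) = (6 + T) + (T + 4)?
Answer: 8544/4115 ≈ 2.0763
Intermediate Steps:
W(T) = 10 + 2*T (W(T) = (6 + T) + (4 + T) = 10 + 2*T)
(3835 + 4709)/(4071 + W(17)) = (3835 + 4709)/(4071 + (10 + 2*17)) = 8544/(4071 + (10 + 34)) = 8544/(4071 + 44) = 8544/4115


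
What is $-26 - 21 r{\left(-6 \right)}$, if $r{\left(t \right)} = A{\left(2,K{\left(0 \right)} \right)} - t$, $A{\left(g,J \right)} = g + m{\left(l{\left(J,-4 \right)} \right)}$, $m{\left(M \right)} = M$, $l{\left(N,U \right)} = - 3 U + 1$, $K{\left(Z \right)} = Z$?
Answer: $-467$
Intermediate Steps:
$l{\left(N,U \right)} = 1 - 3 U$
$A{\left(g,J \right)} = 13 + g$ ($A{\left(g,J \right)} = g + \left(1 - -12\right) = g + \left(1 + 12\right) = g + 13 = 13 + g$)
$r{\left(t \right)} = 15 - t$ ($r{\left(t \right)} = \left(13 + 2\right) - t = 15 - t$)
$-26 - 21 r{\left(-6 \right)} = -26 - 21 \left(15 - -6\right) = -26 - 21 \left(15 + 6\right) = -26 - 441 = -467$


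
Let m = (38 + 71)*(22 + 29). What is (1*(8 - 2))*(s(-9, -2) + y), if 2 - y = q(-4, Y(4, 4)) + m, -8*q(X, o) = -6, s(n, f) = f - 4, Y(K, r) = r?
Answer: -66765/2 ≈ -33383.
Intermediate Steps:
s(n, f) = -4 + f
q(X, o) = ¾ (q(X, o) = -⅛*(-6) = ¾)
m = 5559 (m = 109*51 = 5559)
y = -22231/4 (y = 2 - (¾ + 5559) = 2 - 1*22239/4 = 2 - 22239/4 = -22231/4 ≈ -5557.8)
(1*(8 - 2))*(s(-9, -2) + y) = (1*(8 - 2))*((-4 - 2) - 22231/4) = (1*6)*(-6 - 22231/4) = 6*(-22255/4) = -66765/2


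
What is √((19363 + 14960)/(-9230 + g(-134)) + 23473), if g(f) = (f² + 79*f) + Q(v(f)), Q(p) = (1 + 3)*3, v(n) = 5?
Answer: √2224980758/308 ≈ 153.15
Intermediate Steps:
Q(p) = 12 (Q(p) = 4*3 = 12)
g(f) = 12 + f² + 79*f (g(f) = (f² + 79*f) + 12 = 12 + f² + 79*f)
√((19363 + 14960)/(-9230 + g(-134)) + 23473) = √((19363 + 14960)/(-9230 + (12 + (-134)² + 79*(-134))) + 23473) = √(34323/(-9230 + (12 + 17956 - 10586)) + 23473) = √(34323/(-9230 + 7382) + 23473) = √(34323/(-1848) + 23473) = √(34323*(-1/1848) + 23473) = √(-11441/616 + 23473) = √(14447927/616) = √2224980758/308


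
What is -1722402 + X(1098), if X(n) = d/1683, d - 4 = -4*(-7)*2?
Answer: -966267502/561 ≈ -1.7224e+6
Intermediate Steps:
d = 60 (d = 4 - 4*(-7)*2 = 4 + 28*2 = 4 + 56 = 60)
X(n) = 20/561 (X(n) = 60/1683 = 60*(1/1683) = 20/561)
-1722402 + X(1098) = -1722402 + 20/561 = -966267502/561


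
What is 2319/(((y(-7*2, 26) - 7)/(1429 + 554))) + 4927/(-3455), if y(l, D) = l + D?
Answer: 635522356/691 ≈ 9.1971e+5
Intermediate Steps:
y(l, D) = D + l
2319/(((y(-7*2, 26) - 7)/(1429 + 554))) + 4927/(-3455) = 2319/((((26 - 7*2) - 7)/(1429 + 554))) + 4927/(-3455) = 2319/((((26 - 14) - 7)/1983)) + 4927*(-1/3455) = 2319/(((12 - 7)*(1/1983))) - 4927/3455 = 2319/((5*(1/1983))) - 4927/3455 = 2319/(5/1983) - 4927/3455 = 2319*(1983/5) - 4927/3455 = 4598577/5 - 4927/3455 = 635522356/691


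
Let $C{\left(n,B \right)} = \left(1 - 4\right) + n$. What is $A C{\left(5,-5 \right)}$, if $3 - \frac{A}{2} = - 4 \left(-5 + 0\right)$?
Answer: $-68$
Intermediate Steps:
$A = -34$ ($A = 6 - 2 \left(- 4 \left(-5 + 0\right)\right) = 6 - 2 \left(\left(-4\right) \left(-5\right)\right) = 6 - 40 = -34$)
$C{\left(n,B \right)} = -3 + n$
$A C{\left(5,-5 \right)} = - 34 \left(-3 + 5\right) = \left(-34\right) 2 = -68$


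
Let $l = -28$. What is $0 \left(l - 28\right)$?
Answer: $0$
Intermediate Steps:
$0 \left(l - 28\right) = 0 \left(-28 - 28\right) = 0 \left(-56\right) = 0$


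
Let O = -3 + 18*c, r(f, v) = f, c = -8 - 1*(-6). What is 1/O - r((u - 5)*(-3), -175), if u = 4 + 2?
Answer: 116/39 ≈ 2.9744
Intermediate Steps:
u = 6
c = -2 (c = -8 + 6 = -2)
O = -39 (O = -3 + 18*(-2) = -3 - 36 = -39)
1/O - r((u - 5)*(-3), -175) = 1/(-39) - (6 - 5)*(-3) = -1/39 - (-3) = -1/39 - 1*(-3) = -1/39 + 3 = 116/39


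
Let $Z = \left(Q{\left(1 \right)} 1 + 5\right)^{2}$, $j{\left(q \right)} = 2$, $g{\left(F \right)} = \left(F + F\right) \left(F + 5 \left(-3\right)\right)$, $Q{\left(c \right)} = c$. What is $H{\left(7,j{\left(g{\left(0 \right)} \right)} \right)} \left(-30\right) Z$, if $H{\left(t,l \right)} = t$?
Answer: $-7560$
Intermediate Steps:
$g{\left(F \right)} = 2 F \left(-15 + F\right)$ ($g{\left(F \right)} = 2 F \left(F - 15\right) = 2 F \left(-15 + F\right)$)
$Z = 36$ ($Z = \left(1 \cdot 1 + 5\right)^{2} = \left(1 + 5\right)^{2} = 6^{2} = 36$)
$H{\left(7,j{\left(g{\left(0 \right)} \right)} \right)} \left(-30\right) Z = 7 \left(-30\right) 36 = \left(-210\right) 36 = -7560$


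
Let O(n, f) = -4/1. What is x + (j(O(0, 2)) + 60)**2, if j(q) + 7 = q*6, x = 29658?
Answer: 30499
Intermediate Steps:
O(n, f) = -4 (O(n, f) = -4*1 = -4)
j(q) = -7 + 6*q (j(q) = -7 + q*6 = -7 + 6*q)
x + (j(O(0, 2)) + 60)**2 = 29658 + ((-7 + 6*(-4)) + 60)**2 = 29658 + ((-7 - 24) + 60)**2 = 29658 + (-31 + 60)**2 = 29658 + 29**2 = 29658 + 841 = 30499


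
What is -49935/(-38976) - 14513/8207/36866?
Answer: 86826040743/67773274688 ≈ 1.2811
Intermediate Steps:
-49935/(-38976) - 14513/8207/36866 = -49935*(-1/38976) - 14513*1/8207*(1/36866) = 16645/12992 - 14513/8207*1/36866 = 16645/12992 - 14513/302559262 = 86826040743/67773274688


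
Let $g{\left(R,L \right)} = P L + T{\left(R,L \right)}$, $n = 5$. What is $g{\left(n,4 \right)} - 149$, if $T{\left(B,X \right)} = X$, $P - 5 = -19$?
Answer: $-201$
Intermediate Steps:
$P = -14$ ($P = 5 - 19 = -14$)
$g{\left(R,L \right)} = - 13 L$ ($g{\left(R,L \right)} = - 14 L + L = - 13 L$)
$g{\left(n,4 \right)} - 149 = \left(-13\right) 4 - 149 = -52 - 149 = -201$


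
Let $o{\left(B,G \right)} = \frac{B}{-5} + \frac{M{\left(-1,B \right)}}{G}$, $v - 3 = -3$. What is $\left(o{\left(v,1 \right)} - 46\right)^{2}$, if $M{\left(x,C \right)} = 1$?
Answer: $2025$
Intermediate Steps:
$v = 0$ ($v = 3 - 3 = 0$)
$o{\left(B,G \right)} = \frac{1}{G} - \frac{B}{5}$ ($o{\left(B,G \right)} = \frac{B}{-5} + 1 \frac{1}{G} = B \left(- \frac{1}{5}\right) + \frac{1}{G} = - \frac{B}{5} + \frac{1}{G} = \frac{1}{G} - \frac{B}{5}$)
$\left(o{\left(v,1 \right)} - 46\right)^{2} = \left(\left(1^{-1} - 0\right) - 46\right)^{2} = \left(\left(1 + 0\right) - 46\right)^{2} = \left(1 - 46\right)^{2} = \left(-45\right)^{2} = 2025$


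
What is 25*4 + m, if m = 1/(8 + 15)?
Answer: 2301/23 ≈ 100.04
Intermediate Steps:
m = 1/23 ≈ 0.043478
25*4 + m = 25*4 + 1/23 = 100 + 1/23 = 2301/23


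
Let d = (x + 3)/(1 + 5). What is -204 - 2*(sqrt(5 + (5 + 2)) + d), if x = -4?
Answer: -611/3 - 4*sqrt(3) ≈ -210.59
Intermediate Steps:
d = -1/6 (d = (-4 + 3)/(1 + 5) = -1/6 ≈ -0.16667)
-204 - 2*(sqrt(5 + (5 + 2)) + d) = -204 - 2*(sqrt(5 + (5 + 2)) - 1/6) = -204 - 2*(sqrt(5 + 7) - 1/6) = -204 - 2*(sqrt(12) - 1/6) = -204 - 2*(2*sqrt(3) - 1/6) = -204 - 2*(-1/6 + 2*sqrt(3)) = -204 - (-1/3 + 4*sqrt(3)) = -204 + (1/3 - 4*sqrt(3)) = -611/3 - 4*sqrt(3)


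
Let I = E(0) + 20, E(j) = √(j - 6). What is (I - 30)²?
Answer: (10 - I*√6)² ≈ 94.0 - 48.99*I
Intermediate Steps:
E(j) = √(-6 + j)
I = 20 + I*√6 (I = √(-6 + 0) + 20 = √(-6) + 20 = I*√6 + 20 = 20 + I*√6 ≈ 20.0 + 2.4495*I)
(I - 30)² = ((20 + I*√6) - 30)² = (-10 + I*√6)²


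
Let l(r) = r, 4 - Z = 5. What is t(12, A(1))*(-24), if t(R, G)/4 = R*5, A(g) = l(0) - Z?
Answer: -5760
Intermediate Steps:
Z = -1 (Z = 4 - 1*5 = 4 - 5 = -1)
A(g) = 1 (A(g) = 0 - 1*(-1) = 0 + 1 = 1)
t(R, G) = 20*R (t(R, G) = 4*(R*5) = 4*(5*R) = 20*R)
t(12, A(1))*(-24) = (20*12)*(-24) = 240*(-24) = -5760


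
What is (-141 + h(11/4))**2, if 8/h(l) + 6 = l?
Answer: 3478225/169 ≈ 20581.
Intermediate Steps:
h(l) = 8/(-6 + l)
(-141 + h(11/4))**2 = (-141 + 8/(-6 + 11/4))**2 = (-141 + 8/(-13/4))**2 = (-141 + 8*(-4/13))**2 = (-141 - 32/13)**2 = (-1865/13)**2 = 3478225/169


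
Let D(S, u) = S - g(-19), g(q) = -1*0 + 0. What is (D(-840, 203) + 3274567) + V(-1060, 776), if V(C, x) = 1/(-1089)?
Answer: 3565088702/1089 ≈ 3.2737e+6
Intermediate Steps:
g(q) = 0 (g(q) = 0 + 0 = 0)
V(C, x) = -1/1089
D(S, u) = S (D(S, u) = S - 1*0 = S + 0 = S)
(D(-840, 203) + 3274567) + V(-1060, 776) = (-840 + 3274567) - 1/1089 = 3273727 - 1/1089 = 3565088702/1089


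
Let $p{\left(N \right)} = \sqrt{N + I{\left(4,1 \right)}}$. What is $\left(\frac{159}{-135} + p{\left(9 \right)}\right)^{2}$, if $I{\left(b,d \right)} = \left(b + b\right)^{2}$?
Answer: $\frac{150634}{2025} - \frac{106 \sqrt{73}}{45} \approx 54.261$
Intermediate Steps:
$I{\left(b,d \right)} = 4 b^{2}$ ($I{\left(b,d \right)} = \left(2 b\right)^{2} = 4 b^{2}$)
$p{\left(N \right)} = \sqrt{64 + N}$ ($p{\left(N \right)} = \sqrt{N + 4 \cdot 4^{2}} = \sqrt{N + 4 \cdot 16} = \sqrt{N + 64} = \sqrt{64 + N}$)
$\left(\frac{159}{-135} + p{\left(9 \right)}\right)^{2} = \left(\frac{159}{-135} + \sqrt{64 + 9}\right)^{2} = \left(159 \left(- \frac{1}{135}\right) + \sqrt{73}\right)^{2} = \left(- \frac{53}{45} + \sqrt{73}\right)^{2}$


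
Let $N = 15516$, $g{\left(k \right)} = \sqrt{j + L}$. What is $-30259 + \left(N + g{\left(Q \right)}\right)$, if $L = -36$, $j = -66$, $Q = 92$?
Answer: $-14743 + i \sqrt{102} \approx -14743.0 + 10.1 i$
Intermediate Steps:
$g{\left(k \right)} = i \sqrt{102}$ ($g{\left(k \right)} = \sqrt{-66 - 36} = \sqrt{-102} = i \sqrt{102}$)
$-30259 + \left(N + g{\left(Q \right)}\right) = -30259 + \left(15516 + i \sqrt{102}\right) = -14743 + i \sqrt{102}$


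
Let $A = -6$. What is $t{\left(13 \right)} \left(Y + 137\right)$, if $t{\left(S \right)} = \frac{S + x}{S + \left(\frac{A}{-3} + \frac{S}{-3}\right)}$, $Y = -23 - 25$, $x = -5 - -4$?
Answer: $\frac{801}{8} \approx 100.13$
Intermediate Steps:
$x = -1$ ($x = -5 + 4 = -1$)
$Y = -48$ ($Y = -23 - 25 = -48$)
$t{\left(S \right)} = \frac{-1 + S}{2 + \frac{2 S}{3}}$ ($t{\left(S \right)} = \frac{S - 1}{S + \left(- \frac{6}{-3} + \frac{S}{-3}\right)} = \frac{-1 + S}{S + \left(\left(-6\right) \left(- \frac{1}{3}\right) + S \left(- \frac{1}{3}\right)\right)} = \frac{-1 + S}{S - \left(-2 + \frac{S}{3}\right)} = \frac{-1 + S}{2 + \frac{2 S}{3}}$)
$t{\left(13 \right)} \left(Y + 137\right) = \frac{3 \left(-1 + 13\right)}{2 \left(3 + 13\right)} \left(-48 + 137\right) = \frac{3}{2} \cdot \frac{1}{16} \cdot 12 \cdot 89 = \frac{9}{8} \cdot 89 = \frac{801}{8}$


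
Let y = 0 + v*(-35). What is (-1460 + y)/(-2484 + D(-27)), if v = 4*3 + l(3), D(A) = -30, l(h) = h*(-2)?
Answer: 835/1257 ≈ 0.66428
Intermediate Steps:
l(h) = -2*h
v = 6 (v = 4*3 - 2*3 = 12 - 6 = 6)
y = -210 (y = 0 + 6*(-35) = 0 - 210 = -210)
(-1460 + y)/(-2484 + D(-27)) = (-1460 - 210)/(-2484 - 30) = -1670/(-2514) = -1670*(-1/2514) = 835/1257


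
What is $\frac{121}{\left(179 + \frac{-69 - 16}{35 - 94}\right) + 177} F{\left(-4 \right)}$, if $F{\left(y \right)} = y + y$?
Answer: $- \frac{57112}{21089} \approx -2.7081$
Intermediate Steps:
$F{\left(y \right)} = 2 y$
$\frac{121}{\left(179 + \frac{-69 - 16}{35 - 94}\right) + 177} F{\left(-4 \right)} = \frac{121}{\left(179 + \frac{-69 - 16}{35 - 94}\right) + 177} \cdot 2 \left(-4\right) = \frac{121}{\left(179 - \frac{85}{-59}\right) + 177} \left(-8\right) = \frac{121}{\left(179 - - \frac{85}{59}\right) + 177} \left(-8\right) = \frac{121}{\left(179 + \frac{85}{59}\right) + 177} \left(-8\right) = \frac{121}{\frac{10646}{59} + 177} \left(-8\right) = \frac{121}{\frac{21089}{59}} \left(-8\right) = 121 \cdot \frac{59}{21089} \left(-8\right) = \frac{7139}{21089} \left(-8\right) = - \frac{57112}{21089}$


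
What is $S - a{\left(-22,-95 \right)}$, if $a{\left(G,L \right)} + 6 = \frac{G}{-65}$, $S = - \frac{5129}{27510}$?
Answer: $\frac{1958059}{357630} \approx 5.4751$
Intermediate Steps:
$S = - \frac{5129}{27510}$ ($S = \left(-5129\right) \frac{1}{27510} = - \frac{5129}{27510} \approx -0.18644$)
$a{\left(G,L \right)} = -6 - \frac{G}{65}$ ($a{\left(G,L \right)} = -6 + \frac{G}{-65} = -6 + G \left(- \frac{1}{65}\right) = -6 - \frac{G}{65}$)
$S - a{\left(-22,-95 \right)} = - \frac{5129}{27510} - \left(-6 - - \frac{22}{65}\right) = - \frac{5129}{27510} - \left(-6 + \frac{22}{65}\right) = - \frac{5129}{27510} - - \frac{368}{65} = - \frac{5129}{27510} + \frac{368}{65} = \frac{1958059}{357630}$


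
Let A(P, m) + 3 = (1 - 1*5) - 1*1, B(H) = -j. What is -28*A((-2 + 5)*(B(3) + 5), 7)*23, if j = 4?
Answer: 5152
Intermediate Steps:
B(H) = -4 (B(H) = -1*4 = -4)
A(P, m) = -8 (A(P, m) = -3 + ((1 - 1*5) - 1*1) = -3 + ((1 - 5) - 1) = -3 + (-4 - 1) = -3 - 5 = -8)
-28*A((-2 + 5)*(B(3) + 5), 7)*23 = -28*(-8)*23 = 224*23 = 5152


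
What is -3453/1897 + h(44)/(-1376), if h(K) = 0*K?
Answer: -3453/1897 ≈ -1.8202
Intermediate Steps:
h(K) = 0
-3453/1897 + h(44)/(-1376) = -3453/1897 + 0/(-1376) = -3453*1/1897 + 0*(-1/1376) = -3453/1897 + 0 = -3453/1897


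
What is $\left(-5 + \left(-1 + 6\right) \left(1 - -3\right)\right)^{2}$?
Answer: $225$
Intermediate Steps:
$\left(-5 + \left(-1 + 6\right) \left(1 - -3\right)\right)^{2} = \left(-5 + 5 \left(1 + 3\right)\right)^{2} = \left(-5 + 5 \cdot 4\right)^{2} = \left(-5 + 20\right)^{2} = 15^{2} = 225$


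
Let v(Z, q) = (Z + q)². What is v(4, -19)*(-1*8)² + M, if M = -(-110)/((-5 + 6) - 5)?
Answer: 28745/2 ≈ 14373.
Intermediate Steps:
M = -55/2 (M = -(-110)/(1 - 5) = -(-110)/(-4) = -(-110)*(-1)/4 = -22*5/4 = -55/2 ≈ -27.500)
v(4, -19)*(-1*8)² + M = (4 - 19)²*(-1*8)² - 55/2 = (-15)²*(-8)² - 55/2 = 225*64 - 55/2 = 14400 - 55/2 = 28745/2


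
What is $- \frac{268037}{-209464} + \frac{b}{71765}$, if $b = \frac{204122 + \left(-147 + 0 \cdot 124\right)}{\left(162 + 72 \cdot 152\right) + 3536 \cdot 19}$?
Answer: $\frac{30120074900957}{23537393644568} \approx 1.2797$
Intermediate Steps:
$b = \frac{40795}{15658}$ ($b = \frac{204122 + \left(-147 + 0\right)}{\left(162 + 10944\right) + 67184} = \frac{204122 - 147}{11106 + 67184} = \frac{203975}{78290} = 203975 \cdot \frac{1}{78290} = \frac{40795}{15658} \approx 2.6054$)
$- \frac{268037}{-209464} + \frac{b}{71765} = - \frac{268037}{-209464} + \frac{40795}{15658 \cdot 71765} = \left(-268037\right) \left(- \frac{1}{209464}\right) + \frac{40795}{15658} \cdot \frac{1}{71765} = \frac{268037}{209464} + \frac{8159}{224739274} = \frac{30120074900957}{23537393644568}$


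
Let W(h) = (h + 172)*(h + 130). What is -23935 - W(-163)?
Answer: -23638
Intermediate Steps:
W(h) = (130 + h)*(172 + h) (W(h) = (172 + h)*(130 + h) = (130 + h)*(172 + h))
-23935 - W(-163) = -23935 - (22360 + (-163)² + 302*(-163)) = -23935 - (22360 + 26569 - 49226) = -23935 - 1*(-297) = -23935 + 297 = -23638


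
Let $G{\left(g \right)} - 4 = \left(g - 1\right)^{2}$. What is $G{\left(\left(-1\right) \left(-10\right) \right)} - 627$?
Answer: $-542$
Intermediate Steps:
$G{\left(g \right)} = 4 + \left(-1 + g\right)^{2}$ ($G{\left(g \right)} = 4 + \left(g - 1\right)^{2} = 4 + \left(-1 + g\right)^{2}$)
$G{\left(\left(-1\right) \left(-10\right) \right)} - 627 = \left(4 + \left(-1 - -10\right)^{2}\right) - 627 = \left(4 + \left(-1 + 10\right)^{2}\right) - 627 = \left(4 + 9^{2}\right) - 627 = \left(4 + 81\right) - 627 = 85 - 627 = -542$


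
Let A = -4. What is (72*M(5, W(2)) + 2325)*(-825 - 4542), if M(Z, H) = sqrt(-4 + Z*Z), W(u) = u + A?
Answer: -12478275 - 386424*sqrt(21) ≈ -1.4249e+7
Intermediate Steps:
W(u) = -4 + u (W(u) = u - 4 = -4 + u)
M(Z, H) = sqrt(-4 + Z**2)
(72*M(5, W(2)) + 2325)*(-825 - 4542) = (72*sqrt(-4 + 5**2) + 2325)*(-825 - 4542) = (72*sqrt(-4 + 25) + 2325)*(-5367) = (72*sqrt(21) + 2325)*(-5367) = (2325 + 72*sqrt(21))*(-5367) = -12478275 - 386424*sqrt(21)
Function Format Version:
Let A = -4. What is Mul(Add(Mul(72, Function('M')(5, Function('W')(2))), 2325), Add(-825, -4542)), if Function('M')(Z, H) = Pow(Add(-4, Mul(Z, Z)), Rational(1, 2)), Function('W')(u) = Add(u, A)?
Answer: Add(-12478275, Mul(-386424, Pow(21, Rational(1, 2)))) ≈ -1.4249e+7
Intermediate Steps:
Function('W')(u) = Add(-4, u) (Function('W')(u) = Add(u, -4) = Add(-4, u))
Function('M')(Z, H) = Pow(Add(-4, Pow(Z, 2)), Rational(1, 2))
Mul(Add(Mul(72, Function('M')(5, Function('W')(2))), 2325), Add(-825, -4542)) = Mul(Add(Mul(72, Pow(Add(-4, Pow(5, 2)), Rational(1, 2))), 2325), Add(-825, -4542)) = Mul(Add(Mul(72, Pow(Add(-4, 25), Rational(1, 2))), 2325), -5367) = Mul(Add(Mul(72, Pow(21, Rational(1, 2))), 2325), -5367) = Mul(Add(2325, Mul(72, Pow(21, Rational(1, 2)))), -5367) = Add(-12478275, Mul(-386424, Pow(21, Rational(1, 2))))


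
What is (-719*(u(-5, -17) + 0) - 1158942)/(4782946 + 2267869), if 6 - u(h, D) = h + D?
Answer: -1179074/7050815 ≈ -0.16723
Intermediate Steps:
u(h, D) = 6 - D - h (u(h, D) = 6 - (h + D) = 6 - (D + h) = 6 + (-D - h) = 6 - D - h)
(-719*(u(-5, -17) + 0) - 1158942)/(4782946 + 2267869) = (-719*((6 - 1*(-17) - 1*(-5)) + 0) - 1158942)/(4782946 + 2267869) = (-719*((6 + 17 + 5) + 0) - 1158942)/7050815 = (-719*(28 + 0) - 1158942)*(1/7050815) = (-719*28 - 1158942)*(1/7050815) = (-20132 - 1158942)*(1/7050815) = -1179074*1/7050815 = -1179074/7050815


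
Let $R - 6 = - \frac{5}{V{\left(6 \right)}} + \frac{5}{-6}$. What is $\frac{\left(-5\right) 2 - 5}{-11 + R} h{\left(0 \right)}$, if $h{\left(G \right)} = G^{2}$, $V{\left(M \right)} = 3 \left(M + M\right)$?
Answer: $0$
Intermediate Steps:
$V{\left(M \right)} = 6 M$ ($V{\left(M \right)} = 3 \cdot 2 M = 6 M$)
$R = \frac{181}{36}$ ($R = 6 + \left(- \frac{5}{6 \cdot 6} + \frac{5}{-6}\right) = 6 - \left(\frac{5}{6} + \frac{5}{36}\right) = 6 - \frac{35}{36} = \frac{181}{36} \approx 5.0278$)
$\frac{\left(-5\right) 2 - 5}{-11 + R} h{\left(0 \right)} = \frac{\left(-5\right) 2 - 5}{-11 + \frac{181}{36}} \cdot 0^{2} = \frac{-10 - 5}{- \frac{215}{36}} \cdot 0 = \left(-15\right) \left(- \frac{36}{215}\right) 0 = \frac{108}{43} \cdot 0 = 0$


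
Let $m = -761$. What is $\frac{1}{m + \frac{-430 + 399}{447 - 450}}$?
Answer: $- \frac{3}{2252} \approx -0.0013321$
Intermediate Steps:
$\frac{1}{m + \frac{-430 + 399}{447 - 450}} = \frac{1}{-761 + \frac{-430 + 399}{447 - 450}} = \frac{1}{-761 - \frac{31}{-3}} = \frac{1}{-761 - - \frac{31}{3}} = \frac{1}{-761 + \frac{31}{3}} = \frac{1}{- \frac{2252}{3}} = - \frac{3}{2252}$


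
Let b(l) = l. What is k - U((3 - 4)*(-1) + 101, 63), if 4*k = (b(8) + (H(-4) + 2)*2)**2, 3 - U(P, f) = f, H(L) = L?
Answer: 64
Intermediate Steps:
U(P, f) = 3 - f
k = 4 (k = (8 + (-4 + 2)*2)**2/4 = (8 - 2*2)**2/4 = (8 - 4)**2/4 = (1/4)*4**2 = (1/4)*16 = 4)
k - U((3 - 4)*(-1) + 101, 63) = 4 - (3 - 1*63) = 4 - (3 - 63) = 4 - 1*(-60) = 4 + 60 = 64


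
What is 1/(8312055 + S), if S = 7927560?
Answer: 1/16239615 ≈ 6.1578e-8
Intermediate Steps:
1/(8312055 + S) = 1/(8312055 + 7927560) = 1/16239615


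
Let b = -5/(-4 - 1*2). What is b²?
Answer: 25/36 ≈ 0.69444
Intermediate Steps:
b = ⅚ (b = -5/(-4 - 2) = -5/(-6) = -5*(-⅙) = ⅚ ≈ 0.83333)
b² = (⅚)² = 25/36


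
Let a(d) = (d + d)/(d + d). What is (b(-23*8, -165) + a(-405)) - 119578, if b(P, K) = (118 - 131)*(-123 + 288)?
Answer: -121722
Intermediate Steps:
b(P, K) = -2145 (b(P, K) = -13*165 = -2145)
a(d) = 1 (a(d) = (2*d)/((2*d)) = (2*d)*(1/(2*d)) = 1)
(b(-23*8, -165) + a(-405)) - 119578 = (-2145 + 1) - 119578 = -2144 - 119578 = -121722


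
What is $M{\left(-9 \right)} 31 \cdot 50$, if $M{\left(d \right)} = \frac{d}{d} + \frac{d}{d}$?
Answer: $3100$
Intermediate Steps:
$M{\left(d \right)} = 2$ ($M{\left(d \right)} = 1 + 1 = 2$)
$M{\left(-9 \right)} 31 \cdot 50 = 2 \cdot 31 \cdot 50 = 62 \cdot 50 = 3100$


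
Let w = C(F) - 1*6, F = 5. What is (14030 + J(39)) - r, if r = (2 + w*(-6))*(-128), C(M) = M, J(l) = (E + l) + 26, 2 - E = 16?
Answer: 15105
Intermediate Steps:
E = -14 (E = 2 - 1*16 = 2 - 16 = -14)
J(l) = 12 + l (J(l) = (-14 + l) + 26 = 12 + l)
w = -1 (w = 5 - 1*6 = 5 - 6 = -1)
r = -1024 (r = (2 - 1*(-6))*(-128) = (2 + 6)*(-128) = 8*(-128) = -1024)
(14030 + J(39)) - r = (14030 + (12 + 39)) - 1*(-1024) = (14030 + 51) + 1024 = 14081 + 1024 = 15105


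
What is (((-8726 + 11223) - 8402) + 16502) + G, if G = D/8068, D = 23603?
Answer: 85520199/8068 ≈ 10600.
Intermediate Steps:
G = 23603/8068 ≈ 2.9255
(((-8726 + 11223) - 8402) + 16502) + G = (((-8726 + 11223) - 8402) + 16502) + 23603/8068 = ((2497 - 8402) + 16502) + 23603/8068 = (-5905 + 16502) + 23603/8068 = 10597 + 23603/8068 = 85520199/8068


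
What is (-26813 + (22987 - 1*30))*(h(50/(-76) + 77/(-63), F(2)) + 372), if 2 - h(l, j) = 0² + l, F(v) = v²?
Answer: -247846328/171 ≈ -1.4494e+6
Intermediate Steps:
h(l, j) = 2 - l (h(l, j) = 2 - (0² + l) = 2 - (0 + l) = 2 - l)
(-26813 + (22987 - 1*30))*(h(50/(-76) + 77/(-63), F(2)) + 372) = (-26813 + (22987 - 1*30))*((2 - (50/(-76) + 77/(-63))) + 372) = (-26813 + (22987 - 30))*((2 - (50*(-1/76) + 77*(-1/63))) + 372) = (-26813 + 22957)*((2 - (-25/38 - 11/9)) + 372) = -3856*((2 - 1*(-643/342)) + 372) = -3856*((2 + 643/342) + 372) = -3856*(1327/342 + 372) = -3856*128551/342 = -247846328/171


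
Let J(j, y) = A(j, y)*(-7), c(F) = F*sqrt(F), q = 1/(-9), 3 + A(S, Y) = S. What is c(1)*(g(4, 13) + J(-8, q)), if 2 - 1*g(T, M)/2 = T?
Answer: 73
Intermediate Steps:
g(T, M) = 4 - 2*T
A(S, Y) = -3 + S
q = -1/9 ≈ -0.11111
c(F) = F**(3/2)
J(j, y) = 21 - 7*j (J(j, y) = (-3 + j)*(-7) = 21 - 7*j)
c(1)*(g(4, 13) + J(-8, q)) = 1**(3/2)*((4 - 2*4) + (21 - 7*(-8))) = 1*((4 - 8) + (21 + 56)) = 1*(-4 + 77) = 1*73 = 73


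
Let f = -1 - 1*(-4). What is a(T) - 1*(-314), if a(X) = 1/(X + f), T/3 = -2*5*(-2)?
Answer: 19783/63 ≈ 314.02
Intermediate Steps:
T = 60 (T = 3*(-2*5*(-2)) = 3*(-10*(-2)) = 3*20 = 60)
f = 3 (f = -1 + 4 = 3)
a(X) = 1/(3 + X) (a(X) = 1/(X + 3) = 1/(3 + X))
a(T) - 1*(-314) = 1/(3 + 60) - 1*(-314) = 1/63 + 314 = 19783/63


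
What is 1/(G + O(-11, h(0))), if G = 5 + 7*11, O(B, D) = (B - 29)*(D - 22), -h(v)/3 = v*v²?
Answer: 1/962 ≈ 0.0010395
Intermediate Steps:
h(v) = -3*v³ (h(v) = -3*v*v² = -3*v³)
O(B, D) = (-29 + B)*(-22 + D)
G = 82 (G = 5 + 77 = 82)
1/(G + O(-11, h(0))) = 1/(82 + (638 - (-87)*0³ - 22*(-11) - (-33)*0³)) = 1/(82 + (638 - (-87)*0 + 242 - (-33)*0)) = 1/(82 + (638 - 29*0 + 242 - 11*0)) = 1/(82 + (638 + 0 + 242 + 0)) = 1/(82 + 880) = 1/962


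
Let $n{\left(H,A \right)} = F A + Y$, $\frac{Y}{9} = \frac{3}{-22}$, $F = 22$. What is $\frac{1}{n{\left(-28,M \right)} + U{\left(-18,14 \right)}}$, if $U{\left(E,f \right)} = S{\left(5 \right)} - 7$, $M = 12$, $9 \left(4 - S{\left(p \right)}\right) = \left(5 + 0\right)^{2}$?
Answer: $\frac{198}{50885} \approx 0.0038911$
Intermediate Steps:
$S{\left(p \right)} = \frac{11}{9}$ ($S{\left(p \right)} = 4 - \frac{\left(5 + 0\right)^{2}}{9} = 4 - \frac{5^{2}}{9} = 4 - \frac{25}{9} = \frac{11}{9}$)
$Y = - \frac{27}{22}$ ($Y = 9 \frac{3}{-22} = 9 \cdot 3 \left(- \frac{1}{22}\right) = 9 \left(- \frac{3}{22}\right) = - \frac{27}{22} \approx -1.2273$)
$U{\left(E,f \right)} = - \frac{52}{9}$ ($U{\left(E,f \right)} = \frac{11}{9} - 7 = - \frac{52}{9}$)
$n{\left(H,A \right)} = - \frac{27}{22} + 22 A$ ($n{\left(H,A \right)} = 22 A - \frac{27}{22} = - \frac{27}{22} + 22 A$)
$\frac{1}{n{\left(-28,M \right)} + U{\left(-18,14 \right)}} = \frac{1}{\left(- \frac{27}{22} + 22 \cdot 12\right) - \frac{52}{9}} = \frac{1}{\left(- \frac{27}{22} + 264\right) - \frac{52}{9}} = \frac{1}{\frac{5781}{22} - \frac{52}{9}} = \frac{1}{\frac{50885}{198}} = \frac{198}{50885}$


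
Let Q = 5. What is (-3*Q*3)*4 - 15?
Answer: -195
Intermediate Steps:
(-3*Q*3)*4 - 15 = (-3*5*3)*4 - 15 = -15*3*4 - 15 = -45*4 - 15 = -180 - 15 = -195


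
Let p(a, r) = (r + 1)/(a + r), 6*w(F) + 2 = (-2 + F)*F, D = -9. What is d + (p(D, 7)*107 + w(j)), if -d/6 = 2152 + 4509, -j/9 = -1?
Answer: -242303/6 ≈ -40384.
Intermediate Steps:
j = 9 (j = -9*(-1) = 9)
w(F) = -⅓ + F*(-2 + F)/6 (w(F) = -⅓ + ((-2 + F)*F)/6 = -⅓ + (F*(-2 + F))/6 = -⅓ + F*(-2 + F)/6)
p(a, r) = (1 + r)/(a + r)
d = -39966 (d = -6*(2152 + 4509) = -6*6661 = -39966)
d + (p(D, 7)*107 + w(j)) = -39966 + (((1 + 7)/(-9 + 7))*107 + (-⅓ - ⅓*9 + (⅙)*9²)) = -39966 + ((8/(-2))*107 + (-⅓ - 3 + (⅙)*81)) = -39966 + (-½*8*107 + (-⅓ - 3 + 27/2)) = -39966 + (-4*107 + 61/6) = -39966 + (-428 + 61/6) = -39966 - 2507/6 = -242303/6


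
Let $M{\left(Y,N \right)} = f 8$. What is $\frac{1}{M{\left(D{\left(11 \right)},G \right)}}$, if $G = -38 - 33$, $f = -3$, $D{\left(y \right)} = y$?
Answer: $- \frac{1}{24} \approx -0.041667$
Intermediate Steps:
$G = -71$ ($G = -38 - 33 = -71$)
$M{\left(Y,N \right)} = -24$ ($M{\left(Y,N \right)} = \left(-3\right) 8 = -24$)
$\frac{1}{M{\left(D{\left(11 \right)},G \right)}} = \frac{1}{-24} = - \frac{1}{24}$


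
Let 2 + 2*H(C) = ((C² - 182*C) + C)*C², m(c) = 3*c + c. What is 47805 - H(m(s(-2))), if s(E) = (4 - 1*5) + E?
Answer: -118946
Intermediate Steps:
s(E) = -1 + E (s(E) = (4 - 5) + E = -1 + E)
m(c) = 4*c
H(C) = -1 + C²*(C² - 181*C)/2 (H(C) = -1 + (((C² - 182*C) + C)*C²)/2 = -1 + ((C² - 181*C)*C²)/2 = -1 + (C²*(C² - 181*C))/2 = -1 + C²*(C² - 181*C)/2)
47805 - H(m(s(-2))) = 47805 - (-1 + (4*(-1 - 2))⁴/2 - 181*64*(-1 - 2)³/2) = 47805 - (-1 + (4*(-3))⁴/2 - 181*(4*(-3))³/2) = 47805 - (-1 + (½)*(-12)⁴ - 181/2*(-12)³) = 47805 - (-1 + (½)*20736 - 181/2*(-1728)) = 47805 - (-1 + 10368 + 156384) = 47805 - 1*166751 = 47805 - 166751 = -118946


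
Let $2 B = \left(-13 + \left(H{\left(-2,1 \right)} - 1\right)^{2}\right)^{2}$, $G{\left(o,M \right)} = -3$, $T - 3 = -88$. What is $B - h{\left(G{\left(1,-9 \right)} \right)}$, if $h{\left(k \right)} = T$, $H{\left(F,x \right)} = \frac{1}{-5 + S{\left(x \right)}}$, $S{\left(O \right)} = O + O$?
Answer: $\frac{23971}{162} \approx 147.97$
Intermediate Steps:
$S{\left(O \right)} = 2 O$
$T = -85$ ($T = 3 - 88 = -85$)
$H{\left(F,x \right)} = \frac{1}{-5 + 2 x}$
$h{\left(k \right)} = -85$
$B = \frac{10201}{162}$ ($B = \frac{\left(-13 + \left(\frac{1}{-5 + 2 \cdot 1} - 1\right)^{2}\right)^{2}}{2} = \frac{\left(-13 + \left(\frac{1}{-5 + 2} - 1\right)^{2}\right)^{2}}{2} = \frac{\left(-13 + \left(\frac{1}{-3} - 1\right)^{2}\right)^{2}}{2} = \frac{\left(-13 + \left(- \frac{1}{3} - 1\right)^{2}\right)^{2}}{2} = \frac{\left(-13 + \left(- \frac{4}{3}\right)^{2}\right)^{2}}{2} = \frac{\left(-13 + \frac{16}{9}\right)^{2}}{2} = \frac{\left(- \frac{101}{9}\right)^{2}}{2} = \frac{1}{2} \cdot \frac{10201}{81} = \frac{10201}{162} \approx 62.969$)
$B - h{\left(G{\left(1,-9 \right)} \right)} = \frac{10201}{162} - -85 = \frac{10201}{162} + 85 = \frac{23971}{162}$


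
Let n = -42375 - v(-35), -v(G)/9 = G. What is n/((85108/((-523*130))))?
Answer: 725623275/21277 ≈ 34104.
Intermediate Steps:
v(G) = -9*G
n = -42690 (n = -42375 - (-9)*(-35) = -42375 - 1*315 = -42375 - 315 = -42690)
n/((85108/((-523*130)))) = -42690/(85108/((-523*130))) = -42690/(85108/(-67990)) = -42690/(85108*(-1/67990)) = -42690/(-42554/33995) = -42690*(-33995/42554) = 725623275/21277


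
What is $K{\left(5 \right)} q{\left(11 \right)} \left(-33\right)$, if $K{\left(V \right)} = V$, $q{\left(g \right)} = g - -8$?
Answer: $-3135$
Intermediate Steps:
$q{\left(g \right)} = 8 + g$ ($q{\left(g \right)} = g + 8 = 8 + g$)
$K{\left(5 \right)} q{\left(11 \right)} \left(-33\right) = 5 \left(8 + 11\right) \left(-33\right) = 5 \cdot 19 \left(-33\right) = 95 \left(-33\right) = -3135$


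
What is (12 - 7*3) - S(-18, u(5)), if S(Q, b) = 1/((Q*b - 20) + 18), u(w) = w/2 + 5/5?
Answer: -584/65 ≈ -8.9846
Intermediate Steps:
u(w) = 1 + w/2 (u(w) = w*(1/2) + 5*(1/5) = w/2 + 1 = 1 + w/2)
S(Q, b) = 1/(-2 + Q*b) (S(Q, b) = 1/((-20 + Q*b) + 18) = 1/(-2 + Q*b))
(12 - 7*3) - S(-18, u(5)) = (12 - 7*3) - 1/(-2 - 18*(1 + (1/2)*5)) = (12 - 21) - 1/(-2 - 18*(1 + 5/2)) = -9 - 1/(-2 - 18*7/2) = -9 - 1/(-2 - 63) = -9 - 1/(-65) = -9 - 1*(-1/65) = -9 + 1/65 = -584/65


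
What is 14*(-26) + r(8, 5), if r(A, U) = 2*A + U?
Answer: -343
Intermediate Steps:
r(A, U) = U + 2*A
14*(-26) + r(8, 5) = 14*(-26) + (5 + 2*8) = -364 + (5 + 16) = -364 + 21 = -343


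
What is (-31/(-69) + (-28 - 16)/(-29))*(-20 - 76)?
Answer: -125920/667 ≈ -188.79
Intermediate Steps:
(-31/(-69) + (-28 - 16)/(-29))*(-20 - 76) = (-31*(-1/69) - 44*(-1/29))*(-96) = (31/69 + 44/29)*(-96) = (3935/2001)*(-96) = -125920/667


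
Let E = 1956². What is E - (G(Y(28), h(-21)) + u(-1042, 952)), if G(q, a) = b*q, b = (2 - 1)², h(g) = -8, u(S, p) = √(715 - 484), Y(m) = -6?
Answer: 3825942 - √231 ≈ 3.8259e+6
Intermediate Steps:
E = 3825936
u(S, p) = √231
b = 1 (b = 1² = 1)
G(q, a) = q (G(q, a) = 1*q = q)
E - (G(Y(28), h(-21)) + u(-1042, 952)) = 3825936 - (-6 + √231) = 3825936 + (6 - √231) = 3825942 - √231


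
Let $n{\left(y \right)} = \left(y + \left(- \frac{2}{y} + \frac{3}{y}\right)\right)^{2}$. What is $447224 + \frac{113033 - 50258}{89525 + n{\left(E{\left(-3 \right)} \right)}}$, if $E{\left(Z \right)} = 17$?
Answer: $\frac{154780443277}{346091} \approx 4.4722 \cdot 10^{5}$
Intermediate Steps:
$n{\left(y \right)} = \left(y + \frac{1}{y}\right)^{2}$
$447224 + \frac{113033 - 50258}{89525 + n{\left(E{\left(-3 \right)} \right)}} = 447224 + \frac{113033 - 50258}{89525 + \frac{\left(1 + 17^{2}\right)^{2}}{289}} = 447224 + \frac{62775}{89525 + \frac{\left(1 + 289\right)^{2}}{289}} = 447224 + \frac{62775}{89525 + \frac{290^{2}}{289}} = 447224 + \frac{62775}{89525 + \frac{1}{289} \cdot 84100} = 447224 + \frac{62775}{89525 + \frac{84100}{289}} = 447224 + \frac{62775}{\frac{25956825}{289}} = 447224 + 62775 \cdot \frac{289}{25956825} = 447224 + \frac{241893}{346091} = \frac{154780443277}{346091}$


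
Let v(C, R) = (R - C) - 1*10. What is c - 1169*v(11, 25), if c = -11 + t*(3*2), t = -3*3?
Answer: -4741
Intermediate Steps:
t = -9
c = -65 (c = -11 - 27*2 = -11 - 9*6 = -11 - 54 = -65)
v(C, R) = -10 + R - C (v(C, R) = (R - C) - 10 = -10 + R - C)
c - 1169*v(11, 25) = -65 - 1169*(-10 + 25 - 1*11) = -65 - 1169*(-10 + 25 - 11) = -65 - 1169*4 = -65 - 4676 = -4741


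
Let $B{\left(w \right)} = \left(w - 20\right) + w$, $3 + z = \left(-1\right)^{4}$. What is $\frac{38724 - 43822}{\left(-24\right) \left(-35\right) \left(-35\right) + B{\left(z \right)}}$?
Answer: $\frac{2549}{14712} \approx 0.17326$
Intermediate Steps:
$z = -2$ ($z = -3 + \left(-1\right)^{4} = -3 + 1 = -2$)
$B{\left(w \right)} = -20 + 2 w$ ($B{\left(w \right)} = \left(-20 + w\right) + w = -20 + 2 w$)
$\frac{38724 - 43822}{\left(-24\right) \left(-35\right) \left(-35\right) + B{\left(z \right)}} = \frac{38724 - 43822}{\left(-24\right) \left(-35\right) \left(-35\right) + \left(-20 + 2 \left(-2\right)\right)} = - \frac{5098}{840 \left(-35\right) - 24} = - \frac{5098}{-29400 - 24} = - \frac{5098}{-29424} = \left(-5098\right) \left(- \frac{1}{29424}\right) = \frac{2549}{14712}$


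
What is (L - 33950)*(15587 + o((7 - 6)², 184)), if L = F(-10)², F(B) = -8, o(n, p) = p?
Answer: -534416106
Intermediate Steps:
L = 64 (L = (-8)² = 64)
(L - 33950)*(15587 + o((7 - 6)², 184)) = (64 - 33950)*(15587 + 184) = -33886*15771 = -534416106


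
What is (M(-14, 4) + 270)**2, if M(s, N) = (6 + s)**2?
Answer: 111556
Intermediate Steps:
(M(-14, 4) + 270)**2 = ((6 - 14)**2 + 270)**2 = ((-8)**2 + 270)**2 = (64 + 270)**2 = 334**2 = 111556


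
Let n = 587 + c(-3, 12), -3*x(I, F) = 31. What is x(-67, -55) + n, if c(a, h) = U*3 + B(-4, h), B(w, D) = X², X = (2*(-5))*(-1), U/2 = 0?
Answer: 2030/3 ≈ 676.67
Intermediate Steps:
U = 0 (U = 2*0 = 0)
x(I, F) = -31/3 (x(I, F) = -⅓*31 = -31/3)
X = 10 (X = -10*(-1) = 10)
B(w, D) = 100 (B(w, D) = 10² = 100)
c(a, h) = 100 (c(a, h) = 0*3 + 100 = 0 + 100 = 100)
n = 687 (n = 587 + 100 = 687)
x(-67, -55) + n = -31/3 + 687 = 2030/3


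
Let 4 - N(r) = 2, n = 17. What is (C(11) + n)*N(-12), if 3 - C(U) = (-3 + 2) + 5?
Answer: 32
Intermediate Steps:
C(U) = -1 (C(U) = 3 - ((-3 + 2) + 5) = 3 - (-1 + 5) = 3 - 1*4 = 3 - 4 = -1)
N(r) = 2 (N(r) = 4 - 1*2 = 4 - 2 = 2)
(C(11) + n)*N(-12) = (-1 + 17)*2 = 16*2 = 32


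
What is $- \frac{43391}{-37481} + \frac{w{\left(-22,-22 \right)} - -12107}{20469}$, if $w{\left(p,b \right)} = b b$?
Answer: $\frac{453364550}{255732863} \approx 1.7728$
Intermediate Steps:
$w{\left(p,b \right)} = b^{2}$
$- \frac{43391}{-37481} + \frac{w{\left(-22,-22 \right)} - -12107}{20469} = - \frac{43391}{-37481} + \frac{\left(-22\right)^{2} - -12107}{20469} = \left(-43391\right) \left(- \frac{1}{37481}\right) + \left(484 + 12107\right) \frac{1}{20469} = \frac{43391}{37481} + 12591 \cdot \frac{1}{20469} = \frac{43391}{37481} + \frac{4197}{6823} = \frac{453364550}{255732863}$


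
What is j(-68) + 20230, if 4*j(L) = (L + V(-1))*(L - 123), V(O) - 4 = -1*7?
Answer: 94481/4 ≈ 23620.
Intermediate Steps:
V(O) = -3 (V(O) = 4 - 1*7 = 4 - 7 = -3)
j(L) = (-123 + L)*(-3 + L)/4 (j(L) = ((L - 3)*(L - 123))/4 = ((-3 + L)*(-123 + L))/4 = ((-123 + L)*(-3 + L))/4 = (-123 + L)*(-3 + L)/4)
j(-68) + 20230 = (369/4 - 63/2*(-68) + (¼)*(-68)²) + 20230 = (369/4 + 2142 + (¼)*4624) + 20230 = (369/4 + 2142 + 1156) + 20230 = 13561/4 + 20230 = 94481/4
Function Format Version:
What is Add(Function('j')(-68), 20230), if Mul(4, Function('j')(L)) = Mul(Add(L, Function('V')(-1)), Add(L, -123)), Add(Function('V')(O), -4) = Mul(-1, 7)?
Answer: Rational(94481, 4) ≈ 23620.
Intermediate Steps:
Function('V')(O) = -3 (Function('V')(O) = Add(4, Mul(-1, 7)) = Add(4, -7) = -3)
Function('j')(L) = Mul(Rational(1, 4), Add(-123, L), Add(-3, L)) (Function('j')(L) = Mul(Rational(1, 4), Mul(Add(L, -3), Add(L, -123))) = Mul(Rational(1, 4), Mul(Add(-3, L), Add(-123, L))) = Mul(Rational(1, 4), Mul(Add(-123, L), Add(-3, L))) = Mul(Rational(1, 4), Add(-123, L), Add(-3, L)))
Add(Function('j')(-68), 20230) = Add(Add(Rational(369, 4), Mul(Rational(-63, 2), -68), Mul(Rational(1, 4), Pow(-68, 2))), 20230) = Add(Add(Rational(369, 4), 2142, Mul(Rational(1, 4), 4624)), 20230) = Add(Add(Rational(369, 4), 2142, 1156), 20230) = Add(Rational(13561, 4), 20230) = Rational(94481, 4)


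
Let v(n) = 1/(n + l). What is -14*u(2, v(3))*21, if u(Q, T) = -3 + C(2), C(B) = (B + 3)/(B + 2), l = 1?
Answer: 1029/2 ≈ 514.50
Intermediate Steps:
C(B) = (3 + B)/(2 + B)
v(n) = 1/(1 + n) (v(n) = 1/(n + 1) = 1/(1 + n))
u(Q, T) = -7/4 (u(Q, T) = -3 + (3 + 2)/(2 + 2) = -3 + 5/4 = -7/4)
-14*u(2, v(3))*21 = -14*(-7/4)*21 = (49/2)*21 = 1029/2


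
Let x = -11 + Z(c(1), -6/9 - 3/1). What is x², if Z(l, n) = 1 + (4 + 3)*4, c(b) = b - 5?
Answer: 324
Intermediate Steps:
c(b) = -5 + b
Z(l, n) = 29 (Z(l, n) = 1 + 7*4 = 1 + 28 = 29)
x = 18 (x = -11 + 29 = 18)
x² = 18² = 324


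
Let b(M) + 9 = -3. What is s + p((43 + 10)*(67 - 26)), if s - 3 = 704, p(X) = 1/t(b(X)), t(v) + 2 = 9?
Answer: 4950/7 ≈ 707.14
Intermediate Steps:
b(M) = -12 (b(M) = -9 - 3 = -12)
t(v) = 7 (t(v) = -2 + 9 = 7)
p(X) = ⅐ (p(X) = 1/7 = ⅐)
s = 707 (s = 3 + 704 = 707)
s + p((43 + 10)*(67 - 26)) = 707 + ⅐ = 4950/7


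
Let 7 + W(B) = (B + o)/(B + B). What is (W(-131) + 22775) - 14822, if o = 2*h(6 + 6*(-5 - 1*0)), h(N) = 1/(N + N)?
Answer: 49967593/6288 ≈ 7946.5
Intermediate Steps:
h(N) = 1/(2*N)
o = -1/24 (o = 2*(1/(2*(6 + 6*(-5 - 1*0)))) = 2*(1/(2*(6 + 6*(-5 + 0)))) = 2*(1/(2*(6 + 6*(-5)))) = 2*(1/(2*(6 - 30))) = 2*((½)/(-24)) = 2*((½)*(-1/24)) = 2*(-1/48) = -1/24 ≈ -0.041667)
W(B) = -7 + (-1/24 + B)/(2*B) (W(B) = -7 + (B - 1/24)/(B + B) = -7 + (-1/24 + B)/((2*B)) = -7 + (-1/24 + B)*(1/(2*B)) = -7 + (-1/24 + B)/(2*B))
(W(-131) + 22775) - 14822 = ((1/48)*(-1 - 312*(-131))/(-131) + 22775) - 14822 = ((1/48)*(-1/131)*(-1 + 40872) + 22775) - 14822 = ((1/48)*(-1/131)*40871 + 22775) - 14822 = (-40871/6288 + 22775) - 14822 = 143168329/6288 - 14822 = 49967593/6288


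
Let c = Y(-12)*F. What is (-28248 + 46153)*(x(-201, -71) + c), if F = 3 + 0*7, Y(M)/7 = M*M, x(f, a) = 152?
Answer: 56866280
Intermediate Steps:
Y(M) = 7*M² (Y(M) = 7*(M*M) = 7*M²)
F = 3 (F = 3 + 0 = 3)
c = 3024 (c = (7*(-12)²)*3 = (7*144)*3 = 1008*3 = 3024)
(-28248 + 46153)*(x(-201, -71) + c) = (-28248 + 46153)*(152 + 3024) = 17905*3176 = 56866280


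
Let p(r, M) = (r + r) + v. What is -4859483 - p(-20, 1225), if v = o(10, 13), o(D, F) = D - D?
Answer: -4859443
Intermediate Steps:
o(D, F) = 0
v = 0
p(r, M) = 2*r (p(r, M) = (r + r) + 0 = 2*r + 0 = 2*r)
-4859483 - p(-20, 1225) = -4859483 - 2*(-20) = -4859483 - 1*(-40) = -4859483 + 40 = -4859443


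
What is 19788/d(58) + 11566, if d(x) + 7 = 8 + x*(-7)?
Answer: 1554814/135 ≈ 11517.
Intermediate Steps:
d(x) = 1 - 7*x (d(x) = -7 + (8 + x*(-7)) = -7 + (8 - 7*x) = 1 - 7*x)
19788/d(58) + 11566 = 19788/(1 - 7*58) + 11566 = 19788/(1 - 406) + 11566 = 19788/(-405) + 11566 = 19788*(-1/405) + 11566 = -6596/135 + 11566 = 1554814/135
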